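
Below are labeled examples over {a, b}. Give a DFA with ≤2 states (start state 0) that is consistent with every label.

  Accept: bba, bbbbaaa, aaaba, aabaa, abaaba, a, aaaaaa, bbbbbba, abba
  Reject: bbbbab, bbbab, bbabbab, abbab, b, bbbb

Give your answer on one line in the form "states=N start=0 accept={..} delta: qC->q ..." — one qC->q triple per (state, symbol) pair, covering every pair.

Grow the machine one transition at a time. Run the examples from 0; the earliest place one falls off (shortest prefix, ties alphabetical) gets sent to the lowest-numbered state that keeps every Accept/Reject pair distinguishable — a pair clashes when both reach the same state with identical unread suffix — and to a fresh state only if none does.
a: 0a undefined. 0a->0: ok.
b: 0b undefined. 0b->0: no, bba/bbbbab meet in 0. Open state 1: 0b->1.
bb: 1b undefined. 1b->0: no, bba/bbbb meet in 0. 1b->1: ok.
aba: 1a undefined. 1a->0: ok.
All examples now run through 2 states with every (state, symbol) defined. Accept strings end in {0}, Reject strings end in {1}; accept={0}.

states=2 start=0 accept={0} delta: 0a->0 0b->1 1a->0 1b->1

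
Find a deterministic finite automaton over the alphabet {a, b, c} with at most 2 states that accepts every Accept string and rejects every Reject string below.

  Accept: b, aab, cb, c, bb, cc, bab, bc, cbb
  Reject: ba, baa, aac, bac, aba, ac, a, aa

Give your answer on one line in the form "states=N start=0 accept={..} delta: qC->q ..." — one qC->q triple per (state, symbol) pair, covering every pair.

states=2 start=0 accept={0} delta: 0a->1 0b->0 0c->0 1a->1 1b->0 1c->1

State merging on the prefix tree: take the shortest (then alphabetical) example prefix whose next move is undefined and point that move at state 0, else 1, else 2, ...; a target is out if some Accept/Reject pair would then sit in one state with the same input left (inseparable). If every existing state is out, open a new one.
a: 0a undefined. 0a->0: no, c/aac meet in 0 with "c" left. Open state 1: 0a->1.
b: 0b undefined. 0b->0: ok.
c: 0c undefined. 0c->0: ok.
aa: 1a undefined. 1a->0: no, b/baa meet in 0. 1a->1: ok.
ab: 1b undefined. 1b->0: ok.
ac: 1c undefined. 1c->0: no, b/aac meet in 0. 1c->1: ok.
All examples now run through 2 states with every (state, symbol) defined. Accept strings end in {0}, Reject strings end in {1}; accept={0}.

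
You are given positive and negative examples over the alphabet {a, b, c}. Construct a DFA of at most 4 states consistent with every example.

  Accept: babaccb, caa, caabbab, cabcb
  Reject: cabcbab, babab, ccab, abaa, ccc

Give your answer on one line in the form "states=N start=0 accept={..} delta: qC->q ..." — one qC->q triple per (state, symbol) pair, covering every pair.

states=3 start=0 accept={1,2} delta: 0a->0 0b->0 0c->1 1a->1 1b->1 1c->2 2a->0 2b->2 2c->0

Fold the examples into a partial DFA from state 0: repeatedly fix the first undefined (state, symbol) met by the shortest-then-alphabetical prefix, trying targets in increasing order and rejecting any under which an Accept and a Reject string meet in one state with the same remainder; add a state when all current targets are rejected. Accepting states are where Accept strings end.
a: 0a undefined. 0a->0: ok.
b: 0b undefined. 0b->0: ok.
c: 0c undefined. 0c->0: no, babaccb/cabcbab meet in 0. Open state 1: 0c->1.
ca: 1a undefined. 1a->0: no, caa/babab meet in 0. 1a->1: ok.
cc: 1c undefined. 1c->0: no, babaccb/babab meet in 0. 1c->1: no, babaccb/ccab meet in 1 with "b" left. Open state 2: 1c->2.
cab: 1b undefined. 1b->0: no, caabbab/cabcbab meet in 0. 1b->1: ok.
cca: 2a undefined. 2a->0: ok.
ccc: 2c undefined. 2c->0: ok.
cabcb: 2b undefined. 2b->0: no, babaccb/cabcbab meet in 0. 2b->1: no, babaccb/cabcbab meet in 1. 2b->2: ok.
All examples now run through 3 states with every (state, symbol) defined. Accept strings end in {1,2}, Reject strings end in {0}; accept={1,2}.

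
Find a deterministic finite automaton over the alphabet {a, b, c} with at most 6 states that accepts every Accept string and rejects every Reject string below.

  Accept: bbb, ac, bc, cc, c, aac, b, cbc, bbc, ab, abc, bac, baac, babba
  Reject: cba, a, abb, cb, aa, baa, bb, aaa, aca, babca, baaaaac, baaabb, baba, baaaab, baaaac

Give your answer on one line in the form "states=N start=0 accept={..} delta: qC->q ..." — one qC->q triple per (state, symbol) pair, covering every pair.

states=6 start=0 accept={1,5} delta: 0a->0 0b->1 0c->1 1a->2 1b->0 1c->1 2a->3 2b->3 2c->1 3a->4 3b->4 3c->1 4a->5 4b->1 4c->0 5a->4 5b->0 5c->0

Grow the machine one transition at a time. Run the examples from 0; the earliest place one falls off (shortest prefix, ties alphabetical) gets sent to the lowest-numbered state that keeps every Accept/Reject pair distinguishable — a pair clashes when both reach the same state with identical unread suffix — and to a fresh state only if none does.
a: 0a undefined. 0a->0: ok.
b: 0b undefined. 0b->0: no, bbb/a meet in 0. Open state 1: 0b->1.
c: 0c undefined. 0c->0: no, ac/a meet in 0. 0c->1: ok.
ba: 1a undefined. 1a->0: no, ac/baaaaac meet in 1. 1a->1: no, bbb/baaabb meet in 1 with "bb" left. Open state 2: 1a->2.
bb: 1b undefined. 1b->0: ok.
bc: 1c undefined. 1c->0: no, bc/cba meet in 0. 1c->1: ok.
baa: 2a undefined. 2a->0: no, bbb/baaaaac meet in 1. 2a->1: no, bbb/baa meet in 1. 2a->2: no, bac/baaaaac meet in 2 with "c" left. Open state 3: 2a->3.
bab: 2b undefined. 2b->0: no, babba/aca meet in 2. 2b->1: no, babba/cba meet in 0. 2b->2: no, babba/baa meet in 3. 2b->3: ok.
bac: 2c undefined. 2c->0: no, bac/cba meet in 0. 2c->1: ok.
baaa: 3a undefined. 3a->0: no, bbb/baaaaac meet in 1. 3a->1: no, bbb/baaabb meet in 1. 3a->2: no, bbb/baaaaac meet in 1. 3a->3: no, baac/baaaaac meet in 3 with "c" left. Open state 4: 3a->4.
baac: 3c undefined. 3c->0: no, baac/cba meet in 0. 3c->1: ok.
babb: 3b undefined. 3b->0: no, babba/cba meet in 0. 3b->1: no, babba/aca meet in 2. 3b->2: no, babba/baa meet in 3. 3b->3: no, babba/baba meet in 4. 3b->4: ok.
baaaa: 4a undefined. 4a->0: no, bbb/baaaaac meet in 1. 4a->1: no, bbb/baaaaac meet in 1. 4a->2: no, bbb/baaaaac meet in 1. 4a->3: no, bbb/baaaac meet in 1. 4a->4: no, babba/baba meet in 4. Open state 5: 4a->5.
baaab: 4b undefined. 4b->0: no, bbb/baaabb meet in 1. 4b->1: ok.
baaaaa: 5a undefined. 5a->0: no, bbb/baaaaac meet in 1. 5a->1: no, bbb/baaaaac meet in 1. 5a->2: no, bbb/baaaaac meet in 1. 5a->3: no, bbb/baaaaac meet in 1. 5a->4: ok.
baaaab: 5b undefined. 5b->0: ok.
baaaac: 5c undefined. 5c->0: ok.
baaaaac: 4c undefined. 4c->0: ok.
All examples now run through 6 states with every (state, symbol) defined. Accept strings end in {1,5}, Reject strings end in {0,2,3,4}; accept={1,5}.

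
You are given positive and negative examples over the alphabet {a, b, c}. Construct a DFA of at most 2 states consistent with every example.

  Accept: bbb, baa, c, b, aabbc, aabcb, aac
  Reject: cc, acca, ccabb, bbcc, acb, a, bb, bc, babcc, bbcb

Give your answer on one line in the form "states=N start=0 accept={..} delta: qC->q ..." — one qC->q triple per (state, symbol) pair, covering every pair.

states=2 start=0 accept={1} delta: 0a->0 0b->1 0c->1 1a->1 1b->0 1c->0

Fold the examples into a partial DFA from state 0: repeatedly fix the first undefined (state, symbol) met by the shortest-then-alphabetical prefix, trying targets in increasing order and rejecting any under which an Accept and a Reject string meet in one state with the same remainder; add a state when all current targets are rejected. Accepting states are where Accept strings end.
a: 0a undefined. 0a->0: ok.
b: 0b undefined. 0b->0: no, bbb/a meet in 0. Open state 1: 0b->1.
c: 0c undefined. 0c->0: no, c/cc meet in 0. 0c->1: ok.
ba: 1a undefined. 1a->0: no, baa/a meet in 0. 1a->1: ok.
bb: 1b undefined. 1b->0: ok.
bc: 1c undefined. 1c->0: ok.
All examples now run through 2 states with every (state, symbol) defined. Accept strings end in {1}, Reject strings end in {0}; accept={1}.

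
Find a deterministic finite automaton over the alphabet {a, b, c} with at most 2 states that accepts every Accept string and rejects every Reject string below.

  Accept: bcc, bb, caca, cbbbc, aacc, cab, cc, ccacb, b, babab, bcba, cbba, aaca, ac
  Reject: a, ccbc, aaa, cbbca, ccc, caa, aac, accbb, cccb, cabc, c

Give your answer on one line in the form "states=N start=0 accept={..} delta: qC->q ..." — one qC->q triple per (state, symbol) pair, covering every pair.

State merging on the prefix tree: take the shortest (then alphabetical) example prefix whose next move is undefined and point that move at state 0, else 1, else 2, ...; a target is out if some Accept/Reject pair would then sit in one state with the same input left (inseparable). If every existing state is out, open a new one.
a: 0a undefined. 0a->0: no, ac/aac meet in 0 with "c" left. Open state 1: 0a->1.
b: 0b undefined. 0b->0: ok.
c: 0c undefined. 0c->0: no, bcc/ccbc meet in 0. 0c->1: ok.
aa: 1a undefined. 1a->0: ok.
ac: 1c undefined. 1c->0: ok.
cb: 1b undefined. 1b->0: no, bcc/cbbca meet in 0. 1b->1: ok.
All examples now run through 2 states with every (state, symbol) defined. Accept strings end in {0}, Reject strings end in {1}; accept={0}.

states=2 start=0 accept={0} delta: 0a->1 0b->0 0c->1 1a->0 1b->1 1c->0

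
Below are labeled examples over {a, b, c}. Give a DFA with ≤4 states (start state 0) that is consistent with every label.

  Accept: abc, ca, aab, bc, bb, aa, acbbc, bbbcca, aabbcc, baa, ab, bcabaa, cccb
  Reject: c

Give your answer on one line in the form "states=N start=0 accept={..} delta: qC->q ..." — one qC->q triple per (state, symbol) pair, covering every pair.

Fold the examples into a partial DFA from state 0: repeatedly fix the first undefined (state, symbol) met by the shortest-then-alphabetical prefix, trying targets in increasing order and rejecting any under which an Accept and a Reject string meet in one state with the same remainder; add a state when all current targets are rejected. Accepting states are where Accept strings end.
a: 0a undefined. 0a->0: ok.
b: 0b undefined. 0b->0: no, abc/c meet in 0 with "c" left. Open state 1: 0b->1.
c: 0c undefined. 0c->0: no, ca/c meet in 0. 0c->1: no, aab/c meet in 1. Open state 2: 0c->2.
ba: 1a undefined. 1a->0: ok.
bb: 1b undefined. 1b->0: ok.
bc: 1c undefined. 1c->0: ok.
ca: 2a undefined. 2a->0: ok.
cc: 2c undefined. 2c->0: ok.
acb: 2b undefined. 2b->0: ok.
All examples now run through 3 states with every (state, symbol) defined. Accept strings end in {0,1}, Reject strings end in {2}; accept={0,1}.

states=3 start=0 accept={0,1} delta: 0a->0 0b->1 0c->2 1a->0 1b->0 1c->0 2a->0 2b->0 2c->0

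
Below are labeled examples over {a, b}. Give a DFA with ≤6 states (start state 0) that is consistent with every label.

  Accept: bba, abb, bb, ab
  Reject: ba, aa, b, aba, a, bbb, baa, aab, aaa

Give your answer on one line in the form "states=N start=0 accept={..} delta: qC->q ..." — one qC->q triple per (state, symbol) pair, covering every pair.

states=5 start=0 accept={3,4} delta: 0a->1 0b->2 1a->0 1b->3 2a->0 2b->4 3a->0 3b->3 4a->3 4b->0

Fold the examples into a partial DFA from state 0: repeatedly fix the first undefined (state, symbol) met by the shortest-then-alphabetical prefix, trying targets in increasing order and rejecting any under which an Accept and a Reject string meet in one state with the same remainder; add a state when all current targets are rejected. Accepting states are where Accept strings end.
a: 0a undefined. 0a->0: no, ab/b meet in 0 with "b" left. Open state 1: 0a->1.
b: 0b undefined. 0b->0: no, bba/ba meet in 1. 0b->1: no, bba/aba meet in 1 with "ba" left. Open state 2: 0b->2.
aa: 1a undefined. 1a->0: ok.
ab: 1b undefined. 1b->0: no, abb/b meet in 2. 1b->1: no, abb/a meet in 1. 1b->2: no, ab/b meet in 2. Open state 3: 1b->3.
ba: 2a undefined. 2a->0: ok.
bb: 2b undefined. 2b->0: no, bba/a meet in 1. 2b->1: no, bba/ba meet in 0. 2b->2: no, bba/ba meet in 0. 2b->3: no, bba/aba meet in 3 with "a" left. Open state 4: 2b->4.
aba: 3a undefined. 3a->0: ok.
abb: 3b undefined. 3b->0: no, abb/ba meet in 0. 3b->1: no, abb/a meet in 1. 3b->2: no, abb/b meet in 2. 3b->3: ok.
bba: 4a undefined. 4a->0: no, bba/ba meet in 0. 4a->1: no, bba/a meet in 1. 4a->2: no, bba/b meet in 2. 4a->3: ok.
bbb: 4b undefined. 4b->0: ok.
All examples now run through 5 states with every (state, symbol) defined. Accept strings end in {3,4}, Reject strings end in {0,1,2}; accept={3,4}.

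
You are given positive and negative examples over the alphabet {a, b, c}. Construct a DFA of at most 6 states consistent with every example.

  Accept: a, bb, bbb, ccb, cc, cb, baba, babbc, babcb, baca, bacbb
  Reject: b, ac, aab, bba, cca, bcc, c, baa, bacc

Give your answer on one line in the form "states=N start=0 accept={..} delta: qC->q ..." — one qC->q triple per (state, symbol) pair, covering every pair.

states=4 start=0 accept={0,2} delta: 0a->0 0b->1 0c->1 1a->2 1b->2 1c->2 2a->1 2b->0 2c->3 3a->0 3b->1 3c->1

Grow the machine one transition at a time. Run the examples from 0; the earliest place one falls off (shortest prefix, ties alphabetical) gets sent to the lowest-numbered state that keeps every Accept/Reject pair distinguishable — a pair clashes when both reach the same state with identical unread suffix — and to a fresh state only if none does.
a: 0a undefined. 0a->0: ok.
b: 0b undefined. 0b->0: no, a/b meet in 0. Open state 1: 0b->1.
c: 0c undefined. 0c->0: no, a/ac meet in 0. 0c->1: ok.
ba: 1a undefined. 1a->0: no, a/baa meet in 0. 1a->1: no, baba/bba meet in 1 with "ba" left. Open state 2: 1a->2.
bb: 1b undefined. 1b->0: no, a/bba meet in 0. 1b->1: no, bb/b meet in 1. 1b->2: ok.
bc: 1c undefined. 1c->0: no, a/cca meet in 0. 1c->1: no, bb/cca meet in 2. 1c->2: ok.
baa: 2a undefined. 2a->0: no, a/bba meet in 0. 2a->1: ok.
bab: 2b undefined. 2b->0: ok.
bac: 2c undefined. 2c->0: no, a/bcc meet in 0. 2c->1: no, bb/bacc meet in 2. 2c->2: no, bb/bcc meet in 2. Open state 3: 2c->3.
baca: 3a undefined. 3a->0: ok.
bacb: 3b undefined. 3b->0: no, bacbb/b meet in 1. 3b->1: ok.
bacc: 3c undefined. 3c->0: no, a/bacc meet in 0. 3c->1: ok.
All examples now run through 4 states with every (state, symbol) defined. Accept strings end in {0,2}, Reject strings end in {1,3}; accept={0,2}.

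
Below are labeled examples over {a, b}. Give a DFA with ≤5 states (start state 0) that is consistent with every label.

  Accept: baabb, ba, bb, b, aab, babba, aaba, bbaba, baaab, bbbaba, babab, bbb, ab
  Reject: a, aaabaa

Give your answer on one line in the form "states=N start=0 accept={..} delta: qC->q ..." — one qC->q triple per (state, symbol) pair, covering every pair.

states=3 start=0 accept={1,2} delta: 0a->0 0b->1 1a->2 1b->1 2a->0 2b->1

Grow the machine one transition at a time. Run the examples from 0; the earliest place one falls off (shortest prefix, ties alphabetical) gets sent to the lowest-numbered state that keeps every Accept/Reject pair distinguishable — a pair clashes when both reach the same state with identical unread suffix — and to a fresh state only if none does.
a: 0a undefined. 0a->0: ok.
b: 0b undefined. 0b->0: no, baabb/a meet in 0. Open state 1: 0b->1.
ba: 1a undefined. 1a->0: no, ba/a meet in 0. 1a->1: no, ba/aaabaa meet in 1. Open state 2: 1a->2.
bb: 1b undefined. 1b->0: no, bb/a meet in 0. 1b->1: ok.
baa: 2a undefined. 2a->0: ok.
bab: 2b undefined. 2b->0: no, bbaba/a meet in 0. 2b->1: ok.
All examples now run through 3 states with every (state, symbol) defined. Accept strings end in {1,2}, Reject strings end in {0}; accept={1,2}.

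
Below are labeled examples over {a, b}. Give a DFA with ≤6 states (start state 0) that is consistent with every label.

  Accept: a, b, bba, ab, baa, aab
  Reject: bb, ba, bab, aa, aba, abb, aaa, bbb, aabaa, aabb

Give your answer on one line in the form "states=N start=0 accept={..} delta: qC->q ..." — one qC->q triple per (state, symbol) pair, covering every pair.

Fold the examples into a partial DFA from state 0: repeatedly fix the first undefined (state, symbol) met by the shortest-then-alphabetical prefix, trying targets in increasing order and rejecting any under which an Accept and a Reject string meet in one state with the same remainder; add a state when all current targets are rejected. Accepting states are where Accept strings end.
a: 0a undefined. 0a->0: no, a/aa meet in 0. Open state 1: 0a->1.
b: 0b undefined. 0b->0: no, a/ba meet in 1. 0b->1: no, bba/aba meet in 1 with "ba" left. Open state 2: 0b->2.
aa: 1a undefined. 1a->0: no, a/aaa meet in 1. 1a->1: no, a/aa meet in 1. 1a->2: no, b/aa meet in 2. Open state 3: 1a->3.
ab: 1b undefined. 1b->0: no, a/aba meet in 1. 1b->1: no, a/abb meet in 1. 1b->2: ok.
ba: 2a undefined. 2a->0: no, b/bab meet in 2. 2a->1: no, a/ba meet in 1. 2a->2: no, b/ba meet in 2. 2a->3: no, baa/aaa meet in 3 with "a" left. Open state 4: 2a->4.
bb: 2b undefined. 2b->0: no, b/bbb meet in 2. 2b->1: no, a/bb meet in 1. 2b->2: no, b/bb meet in 2. 2b->3: no, bba/aaa meet in 3 with "a" left. 2b->4: ok.
aaa: 3a undefined. 3a->0: ok.
aab: 3b undefined. 3b->0: no, b/aabb meet in 2. 3b->1: no, b/aabb meet in 2. 3b->2: no, bba/aabaa meet in 4 with "a" left. 3b->3: no, a/aabaa meet in 1. 3b->4: no, aab/bb meet in 4. Open state 5: 3b->5.
baa: 4a undefined. 4a->0: no, bba/aaa meet in 0. 4a->1: ok.
bab: 4b undefined. 4b->0: ok.
aaba: 5a undefined. 5a->0: no, a/aabaa meet in 1. 5a->1: ok.
aabb: 5b undefined. 5b->0: ok.
All examples now run through 6 states with every (state, symbol) defined. Accept strings end in {1,2,5}, Reject strings end in {0,3,4}; accept={1,2,5}.

states=6 start=0 accept={1,2,5} delta: 0a->1 0b->2 1a->3 1b->2 2a->4 2b->4 3a->0 3b->5 4a->1 4b->0 5a->1 5b->0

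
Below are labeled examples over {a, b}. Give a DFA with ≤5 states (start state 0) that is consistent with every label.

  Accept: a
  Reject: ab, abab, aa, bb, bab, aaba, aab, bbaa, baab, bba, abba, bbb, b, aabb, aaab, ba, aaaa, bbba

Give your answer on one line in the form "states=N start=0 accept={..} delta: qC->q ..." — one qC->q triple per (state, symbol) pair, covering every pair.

states=4 start=0 accept={1} delta: 0a->1 0b->2 1a->0 1b->0 2a->0 2b->3 3a->2 3b->2

State merging on the prefix tree: take the shortest (then alphabetical) example prefix whose next move is undefined and point that move at state 0, else 1, else 2, ...; a target is out if some Accept/Reject pair would then sit in one state with the same input left (inseparable). If every existing state is out, open a new one.
a: 0a undefined. 0a->0: no, a/aa meet in 0. Open state 1: 0a->1.
b: 0b undefined. 0b->0: no, a/bba meet in 1. 0b->1: no, a/b meet in 1. Open state 2: 0b->2.
aa: 1a undefined. 1a->0: ok.
ab: 1b undefined. 1b->0: ok.
ba: 2a undefined. 2a->0: ok.
bb: 2b undefined. 2b->0: no, a/bba meet in 1. 2b->1: no, a/bb meet in 1. 2b->2: no, a/bbaa meet in 1. Open state 3: 2b->3.
bba: 3a undefined. 3a->0: no, a/bbaa meet in 1. 3a->1: no, a/bba meet in 1. 3a->2: ok.
bbb: 3b undefined. 3b->0: no, a/bbba meet in 1. 3b->1: no, a/bbb meet in 1. 3b->2: ok.
All examples now run through 4 states with every (state, symbol) defined. Accept strings end in {1}, Reject strings end in {0,2,3}; accept={1}.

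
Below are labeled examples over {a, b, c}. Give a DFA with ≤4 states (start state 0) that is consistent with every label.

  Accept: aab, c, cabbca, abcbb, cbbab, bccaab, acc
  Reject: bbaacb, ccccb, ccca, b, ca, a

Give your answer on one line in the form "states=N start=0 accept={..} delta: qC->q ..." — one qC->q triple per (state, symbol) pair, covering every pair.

states=4 start=0 accept={2} delta: 0a->1 0b->0 0c->2 1a->1 1b->2 1c->0 2a->1 2b->2 2c->3 3a->2 3b->1 3c->1

Grow the machine one transition at a time. Run the examples from 0; the earliest place one falls off (shortest prefix, ties alphabetical) gets sent to the lowest-numbered state that keeps every Accept/Reject pair distinguishable — a pair clashes when both reach the same state with identical unread suffix — and to a fresh state only if none does.
a: 0a undefined. 0a->0: no, aab/b meet in 0 with "b" left. Open state 1: 0a->1.
b: 0b undefined. 0b->0: ok.
c: 0c undefined. 0c->0: no, c/ccccb meet in 0. 0c->1: no, c/a meet in 1. Open state 2: 0c->2.
aa: 1a undefined. 1a->0: no, aab/b meet in 0. 1a->1: ok.
ab: 1b undefined. 1b->0: no, aab/b meet in 0. 1b->1: no, aab/a meet in 1. 1b->2: ok.
ac: 1c undefined. 1c->0: ok.
ca: 2a undefined. 2a->0: no, cabbca/bbaacb meet in 0. 2a->1: ok.
cb: 2b undefined. 2b->0: no, cabbca/ca meet in 1. 2b->1: no, cabbca/ca meet in 1. 2b->2: ok.
cc: 2c undefined. 2c->0: no, cabbca/ccca meet in 1. 2c->1: no, aab/ccccb meet in 2. 2c->2: no, aab/ccccb meet in 2. Open state 3: 2c->3.
ccc: 3c undefined. 3c->0: no, aab/ccccb meet in 2. 3c->1: ok.
abcb: 3b undefined. 3b->0: no, abcbb/bbaacb meet in 0. 3b->1: ok.
bcca: 3a undefined. 3a->0: no, cabbca/bbaacb meet in 0. 3a->1: no, cabbca/ccca meet in 1. 3a->2: ok.
All examples now run through 4 states with every (state, symbol) defined. Accept strings end in {2}, Reject strings end in {0,1}; accept={2}.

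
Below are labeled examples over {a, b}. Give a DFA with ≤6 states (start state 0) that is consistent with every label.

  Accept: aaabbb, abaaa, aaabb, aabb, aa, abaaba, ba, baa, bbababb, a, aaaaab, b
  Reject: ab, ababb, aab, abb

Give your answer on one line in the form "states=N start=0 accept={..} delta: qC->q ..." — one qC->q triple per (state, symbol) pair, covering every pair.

states=6 start=0 accept={1,2,4} delta: 0a->1 0b->1 1a->2 1b->3 2a->4 2b->0 3a->5 3b->0 4a->2 4b->4 5a->0 5b->1

Grow the machine one transition at a time. Run the examples from 0; the earliest place one falls off (shortest prefix, ties alphabetical) gets sent to the lowest-numbered state that keeps every Accept/Reject pair distinguishable — a pair clashes when both reach the same state with identical unread suffix — and to a fresh state only if none does.
a: 0a undefined. 0a->0: no, aaabb/abb meet in 0 with "bb" left. Open state 1: 0a->1.
b: 0b undefined. 0b->0: no, bbababb/ababb meet in 1 with "babb" left. 0b->1: ok.
aa: 1a undefined. 1a->0: no, aaabb/abb meet in 1 with "bb" left. 1a->1: no, aaabb/abb meet in 1 with "bb" left. Open state 2: 1a->2.
ab: 1b undefined. 1b->0: no, bbababb/ababb meet in 1. 1b->1: no, aabb/ababb meet in 2 with "bb" left. 1b->2: no, aaabb/ababb meet in 2 with "abb" left. Open state 3: 1b->3.
aaa: 2a undefined. 2a->0: no, aaabbb/abb meet in 3 with "b" left. 2a->1: no, aaabb/abb meet in 3 with "b" left. 2a->2: no, aaaaab/aab meet in 2 with "b" left. 2a->3: no, baa/ab meet in 3. Open state 4: 2a->4.
aab: 2b undefined. 2b->0: ok.
aba: 3a undefined. 3a->0: no, abaaba/aab meet in 0. 3a->1: no, bbababb/ababb meet in 3 with "b" left. 3a->2: no, aabb/ababb meet in 1. 3a->3: no, abaaa/ab meet in 3. 3a->4: no, aaabb/ababb meet in 4 with "bb" left. Open state 5: 3a->5.
abb: 3b undefined. 3b->0: ok.
aaaa: 4a undefined. 4a->0: no, aaaaab/ab meet in 3. 4a->1: no, aaaaab/aab meet in 0. 4a->2: ok.
aaab: 4b undefined. 4b->0: no, aaabbb/ab meet in 3. 4b->1: no, aaabbb/aab meet in 0. 4b->2: no, aaabb/aab meet in 0. 4b->3: no, aaabb/aab meet in 0. 4b->4: ok.
abaa: 5a undefined. 5a->0: ok.
abab: 5b undefined. 5b->0: no, abaaa/ababb meet in 1. 5b->1: ok.
All examples now run through 6 states with every (state, symbol) defined. Accept strings end in {1,2,4}, Reject strings end in {0,3}; accept={1,2,4}.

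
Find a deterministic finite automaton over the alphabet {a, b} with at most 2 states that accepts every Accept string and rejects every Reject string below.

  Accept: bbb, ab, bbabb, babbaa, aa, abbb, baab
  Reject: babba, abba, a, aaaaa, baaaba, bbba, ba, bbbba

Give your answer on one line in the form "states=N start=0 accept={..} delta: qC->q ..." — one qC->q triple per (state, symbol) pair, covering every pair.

states=2 start=0 accept={0} delta: 0a->1 0b->0 1a->0 1b->0

Fold the examples into a partial DFA from state 0: repeatedly fix the first undefined (state, symbol) met by the shortest-then-alphabetical prefix, trying targets in increasing order and rejecting any under which an Accept and a Reject string meet in one state with the same remainder; add a state when all current targets are rejected. Accepting states are where Accept strings end.
a: 0a undefined. 0a->0: no, aa/a meet in 0. Open state 1: 0a->1.
b: 0b undefined. 0b->0: ok.
aa: 1a undefined. 1a->0: ok.
ab: 1b undefined. 1b->0: ok.
All examples now run through 2 states with every (state, symbol) defined. Accept strings end in {0}, Reject strings end in {1}; accept={0}.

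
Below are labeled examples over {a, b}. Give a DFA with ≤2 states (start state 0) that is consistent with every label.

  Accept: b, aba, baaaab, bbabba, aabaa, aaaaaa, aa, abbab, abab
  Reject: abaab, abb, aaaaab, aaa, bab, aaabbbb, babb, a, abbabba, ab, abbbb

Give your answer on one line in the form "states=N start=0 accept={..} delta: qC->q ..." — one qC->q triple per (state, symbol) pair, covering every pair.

states=2 start=0 accept={0} delta: 0a->1 0b->0 1a->0 1b->1

Grow the machine one transition at a time. Run the examples from 0; the earliest place one falls off (shortest prefix, ties alphabetical) gets sent to the lowest-numbered state that keeps every Accept/Reject pair distinguishable — a pair clashes when both reach the same state with identical unread suffix — and to a fresh state only if none does.
a: 0a undefined. 0a->0: no, b/aaaaab meet in 0 with "b" left. Open state 1: 0a->1.
b: 0b undefined. 0b->0: ok.
aa: 1a undefined. 1a->0: ok.
ab: 1b undefined. 1b->0: no, b/abaab meet in 0. 1b->1: ok.
All examples now run through 2 states with every (state, symbol) defined. Accept strings end in {0}, Reject strings end in {1}; accept={0}.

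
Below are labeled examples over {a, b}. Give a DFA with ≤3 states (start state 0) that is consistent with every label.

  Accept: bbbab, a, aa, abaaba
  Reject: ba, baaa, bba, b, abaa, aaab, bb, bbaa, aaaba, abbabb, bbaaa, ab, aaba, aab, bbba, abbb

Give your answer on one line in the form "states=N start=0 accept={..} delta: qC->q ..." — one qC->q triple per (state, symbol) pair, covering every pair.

states=3 start=0 accept={0} delta: 0a->0 0b->1 1a->2 1b->1 2a->2 2b->0

Fold the examples into a partial DFA from state 0: repeatedly fix the first undefined (state, symbol) met by the shortest-then-alphabetical prefix, trying targets in increasing order and rejecting any under which an Accept and a Reject string meet in one state with the same remainder; add a state when all current targets are rejected. Accepting states are where Accept strings end.
a: 0a undefined. 0a->0: ok.
b: 0b undefined. 0b->0: no, bbbab/ba meet in 0. Open state 1: 0b->1.
ba: 1a undefined. 1a->0: no, a/ba meet in 0. 1a->1: no, abaaba/bba meet in 1 with "ba" left. Open state 2: 1a->2.
bb: 1b undefined. 1b->0: no, a/bba meet in 0. 1b->1: ok.
baa: 2a undefined. 2a->0: no, a/baaa meet in 0. 2a->1: no, abaaba/ba meet in 2. 2a->2: ok.
abaab: 2b undefined. 2b->0: ok.
All examples now run through 3 states with every (state, symbol) defined. Accept strings end in {0}, Reject strings end in {1,2}; accept={0}.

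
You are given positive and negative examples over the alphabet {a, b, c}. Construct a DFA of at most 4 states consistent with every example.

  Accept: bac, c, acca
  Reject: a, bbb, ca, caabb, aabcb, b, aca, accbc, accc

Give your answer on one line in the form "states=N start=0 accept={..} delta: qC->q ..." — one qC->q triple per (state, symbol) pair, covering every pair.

Fold the examples into a partial DFA from state 0: repeatedly fix the first undefined (state, symbol) met by the shortest-then-alphabetical prefix, trying targets in increasing order and rejecting any under which an Accept and a Reject string meet in one state with the same remainder; add a state when all current targets are rejected. Accepting states are where Accept strings end.
a: 0a undefined. 0a->0: ok.
b: 0b undefined. 0b->0: ok.
c: 0c undefined. 0c->0: no, bac/a meet in 0. Open state 1: 0c->1.
ca: 1a undefined. 1a->0: ok.
acc: 1c undefined. 1c->0: no, bac/accbc meet in 1. 1c->1: no, bac/accc meet in 1. Open state 2: 1c->2.
acca: 2a undefined. 2a->0: no, acca/a meet in 0. 2a->1: ok.
accb: 2b undefined. 2b->0: no, bac/accbc meet in 1. 2b->1: ok.
accc: 2c undefined. 2c->0: ok.
aabcb: 1b undefined. 1b->0: ok.
All examples now run through 3 states with every (state, symbol) defined. Accept strings end in {1}, Reject strings end in {0,2}; accept={1}.

states=3 start=0 accept={1} delta: 0a->0 0b->0 0c->1 1a->0 1b->0 1c->2 2a->1 2b->1 2c->0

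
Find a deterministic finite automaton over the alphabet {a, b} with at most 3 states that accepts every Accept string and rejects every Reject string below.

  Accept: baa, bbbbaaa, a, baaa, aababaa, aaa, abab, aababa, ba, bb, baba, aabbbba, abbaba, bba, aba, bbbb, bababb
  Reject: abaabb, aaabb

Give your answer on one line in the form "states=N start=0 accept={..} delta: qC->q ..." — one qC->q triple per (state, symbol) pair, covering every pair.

Fold the examples into a partial DFA from state 0: repeatedly fix the first undefined (state, symbol) met by the shortest-then-alphabetical prefix, trying targets in increasing order and rejecting any under which an Accept and a Reject string meet in one state with the same remainder; add a state when all current targets are rejected. Accepting states are where Accept strings end.
a: 0a undefined. 0a->0: no, bb/aaabb meet in 0 with "bb" left. Open state 1: 0a->1.
b: 0b undefined. 0b->0: ok.
aa: 1a undefined. 1a->0: ok.
ab: 1b undefined. 1b->0: no, baa/abaabb meet in 0. 1b->1: no, bbbbaaa/abaabb meet in 1. Open state 2: 1b->2.
aba: 2a undefined. 2a->0: ok.
abb: 2b undefined. 2b->0: no, baa/abaabb meet in 0. 2b->1: no, bbbbaaa/abaabb meet in 1. 2b->2: ok.
All examples now run through 3 states with every (state, symbol) defined. Accept strings end in {0,1}, Reject strings end in {2}; accept={0,1}.

states=3 start=0 accept={0,1} delta: 0a->1 0b->0 1a->0 1b->2 2a->0 2b->2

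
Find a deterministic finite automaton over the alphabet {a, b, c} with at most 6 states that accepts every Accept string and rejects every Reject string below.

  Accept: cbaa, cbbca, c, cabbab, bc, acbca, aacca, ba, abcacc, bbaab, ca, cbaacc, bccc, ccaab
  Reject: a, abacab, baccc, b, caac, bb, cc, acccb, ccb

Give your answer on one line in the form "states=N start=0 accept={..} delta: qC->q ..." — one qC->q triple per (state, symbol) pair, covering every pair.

Grow the machine one transition at a time. Run the examples from 0; the earliest place one falls off (shortest prefix, ties alphabetical) gets sent to the lowest-numbered state that keeps every Accept/Reject pair distinguishable — a pair clashes when both reach the same state with identical unread suffix — and to a fresh state only if none does.
a: 0a undefined. 0a->0: ok.
b: 0b undefined. 0b->0: no, ba/a meet in 0. Open state 1: 0b->1.
c: 0c undefined. 0c->0: no, c/a meet in 0. 0c->1: no, c/b meet in 1. Open state 2: 0c->2.
ba: 1a undefined. 1a->0: no, ba/a meet in 0. 1a->1: no, ba/b meet in 1. 1a->2: ok.
bb: 1b undefined. 1b->0: no, bbaab/b meet in 1. 1b->1: ok.
bc: 1c undefined. 1c->0: no, bc/a meet in 0. 1c->1: no, bc/b meet in 1. 1c->2: ok.
ca: 2a undefined. 2a->0: no, c/caac meet in 2. 2a->1: no, abcacc/caac meet in 2 with "c" left. 2a->2: ok.
cb: 2b undefined. 2b->0: no, cbaa/a meet in 0. 2b->1: no, cabbab/b meet in 1. 2b->2: ok.
cc: 2c undefined. 2c->0: no, cbaa/acccb meet in 2. 2c->1: no, cbaa/abacab meet in 2. 2c->2: no, cbaa/abacab meet in 2. Open state 3: 2c->3.
cca: 3a undefined. 3a->0: no, cbbca/a meet in 0. 3a->1: no, cbbca/abacab meet in 1. 3a->2: no, cbaa/abacab meet in 2. 3a->3: no, cbbca/caac meet in 3. Open state 4: 3a->4.
ccb: 3b undefined. 3b->0: ok.
accc: 3c undefined. 3c->0: no, cbaa/baccc meet in 2. 3c->1: no, cbaa/baccc meet in 2. 3c->2: no, cbaa/acccb meet in 2. 3c->3: no, abcacc/baccc meet in 3. 3c->4: ok.
ccaa: 4a undefined. 4a->0: no, ccaab/b meet in 1. 4a->1: no, ccaab/b meet in 1. 4a->2: ok.
acccb: 4b undefined. 4b->0: ok.
baccc: 4c undefined. 4c->0: ok.
All examples now run through 5 states with every (state, symbol) defined. Accept strings end in {2,4}, Reject strings end in {0,1,3}; accept={2,4}.

states=5 start=0 accept={2,4} delta: 0a->0 0b->1 0c->2 1a->2 1b->1 1c->2 2a->2 2b->2 2c->3 3a->4 3b->0 3c->4 4a->2 4b->0 4c->0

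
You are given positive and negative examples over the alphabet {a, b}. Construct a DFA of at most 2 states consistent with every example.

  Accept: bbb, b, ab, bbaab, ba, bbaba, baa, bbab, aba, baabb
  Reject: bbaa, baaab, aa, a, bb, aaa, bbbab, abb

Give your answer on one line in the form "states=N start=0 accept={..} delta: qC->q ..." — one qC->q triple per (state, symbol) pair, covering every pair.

Grow the machine one transition at a time. Run the examples from 0; the earliest place one falls off (shortest prefix, ties alphabetical) gets sent to the lowest-numbered state that keeps every Accept/Reject pair distinguishable — a pair clashes when both reach the same state with identical unread suffix — and to a fresh state only if none does.
a: 0a undefined. 0a->0: ok.
b: 0b undefined. 0b->0: no, bbb/bbaa meet in 0. Open state 1: 0b->1.
ba: 1a undefined. 1a->0: no, b/baaab meet in 1. 1a->1: ok.
bb: 1b undefined. 1b->0: ok.
All examples now run through 2 states with every (state, symbol) defined. Accept strings end in {1}, Reject strings end in {0}; accept={1}.

states=2 start=0 accept={1} delta: 0a->0 0b->1 1a->1 1b->0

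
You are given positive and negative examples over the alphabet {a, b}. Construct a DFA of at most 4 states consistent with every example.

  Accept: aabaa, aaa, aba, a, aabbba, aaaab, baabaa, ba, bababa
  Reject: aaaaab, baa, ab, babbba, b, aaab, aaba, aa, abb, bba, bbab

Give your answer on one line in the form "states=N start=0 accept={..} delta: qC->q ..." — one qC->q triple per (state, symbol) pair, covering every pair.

states=4 start=0 accept={1,3} delta: 0a->1 0b->2 1a->2 1b->0 2a->1 2b->3 3a->0 3b->0

State merging on the prefix tree: take the shortest (then alphabetical) example prefix whose next move is undefined and point that move at state 0, else 1, else 2, ...; a target is out if some Accept/Reject pair would then sit in one state with the same input left (inseparable). If every existing state is out, open a new one.
a: 0a undefined. 0a->0: no, aabaa/baa meet in 0 with "baa" left. Open state 1: 0a->1.
b: 0b undefined. 0b->0: no, a/bba meet in 1. 0b->1: no, aaa/baa meet in 1 with "aa" left. Open state 2: 0b->2.
aa: 1a undefined. 1a->0: no, aabaa/baa meet in 2 with "aa" left. 1a->1: no, aaa/aa meet in 1. 1a->2: ok.
ab: 1b undefined. 1b->0: ok.
ba: 2a undefined. 2a->0: no, aaa/ab meet in 0. 2a->1: ok.
bb: 2b undefined. 2b->0: no, aabaa/baa meet in 2. 2b->1: no, aabaa/bbab meet in 1. 2b->2: no, aabaa/baa meet in 2. Open state 3: 2b->3.
bba: 3a undefined. 3a->0: ok.
aabb: 3b undefined. 3b->0: ok.
All examples now run through 4 states with every (state, symbol) defined. Accept strings end in {1,3}, Reject strings end in {0,2}; accept={1,3}.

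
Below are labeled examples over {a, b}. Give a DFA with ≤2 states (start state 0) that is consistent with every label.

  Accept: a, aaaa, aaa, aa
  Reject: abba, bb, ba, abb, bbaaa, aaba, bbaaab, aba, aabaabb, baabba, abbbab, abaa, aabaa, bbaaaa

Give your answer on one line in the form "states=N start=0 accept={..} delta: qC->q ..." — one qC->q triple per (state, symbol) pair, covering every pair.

Grow the machine one transition at a time. Run the examples from 0; the earliest place one falls off (shortest prefix, ties alphabetical) gets sent to the lowest-numbered state that keeps every Accept/Reject pair distinguishable — a pair clashes when both reach the same state with identical unread suffix — and to a fresh state only if none does.
a: 0a undefined. 0a->0: ok.
b: 0b undefined. 0b->0: no, a/abba meet in 0. Open state 1: 0b->1.
ba: 1a undefined. 1a->0: no, a/ba meet in 0. 1a->1: ok.
bb: 1b undefined. 1b->0: no, a/abba meet in 0. 1b->1: ok.
All examples now run through 2 states with every (state, symbol) defined. Accept strings end in {0}, Reject strings end in {1}; accept={0}.

states=2 start=0 accept={0} delta: 0a->0 0b->1 1a->1 1b->1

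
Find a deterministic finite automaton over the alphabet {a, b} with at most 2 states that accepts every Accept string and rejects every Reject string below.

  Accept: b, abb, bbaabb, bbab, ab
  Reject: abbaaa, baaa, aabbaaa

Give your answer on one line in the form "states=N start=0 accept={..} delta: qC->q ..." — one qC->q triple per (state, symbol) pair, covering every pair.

states=2 start=0 accept={1} delta: 0a->0 0b->1 1a->0 1b->1

Grow the machine one transition at a time. Run the examples from 0; the earliest place one falls off (shortest prefix, ties alphabetical) gets sent to the lowest-numbered state that keeps every Accept/Reject pair distinguishable — a pair clashes when both reach the same state with identical unread suffix — and to a fresh state only if none does.
a: 0a undefined. 0a->0: ok.
b: 0b undefined. 0b->0: no, b/abbaaa meet in 0. Open state 1: 0b->1.
ba: 1a undefined. 1a->0: ok.
bb: 1b undefined. 1b->0: no, abb/abbaaa meet in 0. 1b->1: ok.
All examples now run through 2 states with every (state, symbol) defined. Accept strings end in {1}, Reject strings end in {0}; accept={1}.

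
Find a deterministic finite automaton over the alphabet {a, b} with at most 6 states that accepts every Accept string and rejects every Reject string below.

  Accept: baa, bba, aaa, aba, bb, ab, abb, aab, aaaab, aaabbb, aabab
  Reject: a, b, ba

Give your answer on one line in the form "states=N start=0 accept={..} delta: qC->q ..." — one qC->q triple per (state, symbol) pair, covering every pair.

Fold the examples into a partial DFA from state 0: repeatedly fix the first undefined (state, symbol) met by the shortest-then-alphabetical prefix, trying targets in increasing order and rejecting any under which an Accept and a Reject string meet in one state with the same remainder; add a state when all current targets are rejected. Accepting states are where Accept strings end.
a: 0a undefined. 0a->0: no, aaa/a meet in 0. Open state 1: 0a->1.
b: 0b undefined. 0b->0: no, bba/a meet in 1. 0b->1: ok.
aa: 1a undefined. 1a->0: no, baa/a meet in 1. 1a->1: no, baa/a meet in 1. Open state 2: 1a->2.
ab: 1b undefined. 1b->0: no, bba/a meet in 1. 1b->1: no, bba/ba meet in 2. 1b->2: no, bb/ba meet in 2. Open state 3: 1b->3.
aaa: 2a undefined. 2a->0: ok.
aab: 2b undefined. 2b->0: ok.
aba: 3a undefined. 3a->0: ok.
abb: 3b undefined. 3b->0: ok.
All examples now run through 4 states with every (state, symbol) defined. Accept strings end in {0,3}, Reject strings end in {1,2}; accept={0,3}.

states=4 start=0 accept={0,3} delta: 0a->1 0b->1 1a->2 1b->3 2a->0 2b->0 3a->0 3b->0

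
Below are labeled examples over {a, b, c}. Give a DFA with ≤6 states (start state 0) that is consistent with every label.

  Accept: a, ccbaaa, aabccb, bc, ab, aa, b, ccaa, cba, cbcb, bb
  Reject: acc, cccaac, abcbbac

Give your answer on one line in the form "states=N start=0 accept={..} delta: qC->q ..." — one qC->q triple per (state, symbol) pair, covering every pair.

states=3 start=0 accept={0,1} delta: 0a->0 0b->0 0c->1 1a->1 1b->1 1c->2 2a->0 2b->0 2c->1

Grow the machine one transition at a time. Run the examples from 0; the earliest place one falls off (shortest prefix, ties alphabetical) gets sent to the lowest-numbered state that keeps every Accept/Reject pair distinguishable — a pair clashes when both reach the same state with identical unread suffix — and to a fresh state only if none does.
a: 0a undefined. 0a->0: ok.
b: 0b undefined. 0b->0: ok.
c: 0c undefined. 0c->0: no, a/acc meet in 0. Open state 1: 0c->1.
cb: 1b undefined. 1b->0: no, bc/abcbbac meet in 1. 1b->1: ok.
cc: 1c undefined. 1c->0: no, a/acc meet in 0. 1c->1: no, aabccb/acc meet in 1. Open state 2: 1c->2.
cba: 1a undefined. 1a->0: no, bc/abcbbac meet in 1. 1a->1: ok.
cca: 2a undefined. 2a->0: ok.
ccb: 2b undefined. 2b->0: ok.
ccc: 2c undefined. 2c->0: no, bc/cccaac meet in 1. 2c->1: ok.
All examples now run through 3 states with every (state, symbol) defined. Accept strings end in {0,1}, Reject strings end in {2}; accept={0,1}.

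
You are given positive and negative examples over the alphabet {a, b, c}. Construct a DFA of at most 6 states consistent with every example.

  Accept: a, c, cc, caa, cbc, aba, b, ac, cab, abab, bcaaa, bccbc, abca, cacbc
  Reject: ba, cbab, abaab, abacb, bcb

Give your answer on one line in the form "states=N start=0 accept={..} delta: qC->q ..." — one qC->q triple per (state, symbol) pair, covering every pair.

Fold the examples into a partial DFA from state 0: repeatedly fix the first undefined (state, symbol) met by the shortest-then-alphabetical prefix, trying targets in increasing order and rejecting any under which an Accept and a Reject string meet in one state with the same remainder; add a state when all current targets are rejected. Accepting states are where Accept strings end.
a: 0a undefined. 0a->0: no, aba/ba meet in 0 with "ba" left. Open state 1: 0a->1.
b: 0b undefined. 0b->0: no, a/ba meet in 1. 0b->1: ok.
c: 0c undefined. 0c->0: no, caa/ba meet in 1 with "a" left. 0c->1: no, abab/cbab meet in 1 with "bab" left. Open state 2: 0c->2.
ab: 1b undefined. 1b->0: ok.
ac: 1c undefined. 1c->0: no, a/abacb meet in 1. 1c->1: no, abab/abacb meet in 0. 1c->2: ok.
ba: 1a undefined. 1a->0: no, a/abaab meet in 1. 1a->1: no, a/ba meet in 1. 1a->2: no, c/ba meet in 2. Open state 3: 1a->3.
ca: 2a undefined. 2a->0: no, bcaaa/ba meet in 3. 2a->1: no, caa/ba meet in 3. 2a->2: no, cab/abacb meet in 2 with "b" left. 2a->3: no, cab/abaab meet in 3 with "b" left. Open state 4: 2a->4.
cb: 2b undefined. 2b->0: no, abab/cbab meet in 0. 2b->1: no, a/abacb meet in 1. 2b->2: no, c/abacb meet in 2. 2b->3: ok.
cc: 2c undefined. 2c->0: ok.
caa: 4a undefined. 4a->0: ok.
cab: 4b undefined. 4b->0: ok.
cac: 4c undefined. 4c->0: ok.
cba: 3a undefined. 3a->0: no, a/cbab meet in 1. 3a->1: no, cc/cbab meet in 0. 3a->2: ok.
cbc: 3c undefined. 3c->0: ok.
abaab: 3b undefined. 3b->0: no, cc/abaab meet in 0. 3b->1: no, a/abaab meet in 1. 3b->2: no, c/abaab meet in 2. 3b->3: ok.
All examples now run through 5 states with every (state, symbol) defined. Accept strings end in {0,1,2,4}, Reject strings end in {3}; accept={0,1,2,4}.

states=5 start=0 accept={0,1,2,4} delta: 0a->1 0b->1 0c->2 1a->3 1b->0 1c->2 2a->4 2b->3 2c->0 3a->2 3b->3 3c->0 4a->0 4b->0 4c->0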